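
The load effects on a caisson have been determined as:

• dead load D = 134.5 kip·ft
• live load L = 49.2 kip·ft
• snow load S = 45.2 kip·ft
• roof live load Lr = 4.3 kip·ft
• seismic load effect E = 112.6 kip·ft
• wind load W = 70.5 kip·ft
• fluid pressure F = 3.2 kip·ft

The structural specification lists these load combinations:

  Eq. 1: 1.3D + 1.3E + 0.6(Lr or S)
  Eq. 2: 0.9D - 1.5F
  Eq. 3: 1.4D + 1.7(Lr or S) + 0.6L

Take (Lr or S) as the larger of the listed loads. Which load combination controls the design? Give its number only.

Combination 1

(Lr or S) → S = 45.2 kip·ft.
Eq. 1: 1.3(134.5) + 1.3(112.6) + 0.6(45.2) = 174.85 + 146.38 + 27.12 = 348.35
Eq. 2: 0.9(134.5) - 1.5(3.2) = 121.05 - 4.80 = 116.25
Eq. 3: 1.4(134.5) + 1.7(45.2) + 0.6(49.2) = 188.30 + 76.84 + 29.52 = 294.66
The largest value is 348.35 kip·ft from combination 1.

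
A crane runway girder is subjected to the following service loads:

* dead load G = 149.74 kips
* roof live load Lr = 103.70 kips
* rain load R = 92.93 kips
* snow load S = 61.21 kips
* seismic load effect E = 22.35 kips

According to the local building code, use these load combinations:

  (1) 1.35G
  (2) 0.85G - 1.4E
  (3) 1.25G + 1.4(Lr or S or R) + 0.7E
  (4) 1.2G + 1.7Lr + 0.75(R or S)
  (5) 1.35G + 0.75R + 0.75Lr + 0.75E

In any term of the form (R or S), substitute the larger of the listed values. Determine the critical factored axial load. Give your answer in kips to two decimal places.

425.68 kips

(Lr or S or R) → Lr = 103.70 kips; (R or S) → R = 92.93 kips.
(1) 1.35(149.74) = 202.15
(2) 0.85(149.74) - 1.4(22.35) = 127.28 - 31.29 = 95.99
(3) 1.25(149.74) + 1.4(103.70) + 0.7(22.35) = 348.00
(4) 1.2(149.74) + 1.7(103.70) + 0.75(92.93) = 179.69 + 176.29 + 69.70 = 425.68
(5) 1.35(149.74) + 0.75(92.93) + 0.75(103.70) + 0.75(22.35) = 366.38
The controlling combination is 4, giving 425.68 kips.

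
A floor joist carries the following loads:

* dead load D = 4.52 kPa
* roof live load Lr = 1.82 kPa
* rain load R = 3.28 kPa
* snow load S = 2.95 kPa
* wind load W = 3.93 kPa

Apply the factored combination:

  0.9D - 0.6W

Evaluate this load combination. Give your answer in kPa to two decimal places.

1.71 kPa

0.9(4.52) - 0.6(3.93) = 4.07 - 2.36 = 1.71
q_u = 1.71 kPa.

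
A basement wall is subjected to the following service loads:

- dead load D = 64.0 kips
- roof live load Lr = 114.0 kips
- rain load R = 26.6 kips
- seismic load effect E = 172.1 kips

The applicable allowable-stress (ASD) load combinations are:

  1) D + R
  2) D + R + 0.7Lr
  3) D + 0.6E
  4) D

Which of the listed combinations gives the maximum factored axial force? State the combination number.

1) 1.0(64.0) + 1.0(26.6) = 64.0 + 26.6 = 90.6
2) 1.0(64.0) + 1.0(26.6) + 0.7(114.0) = 64.0 + 26.6 + 79.8 = 170.4
3) 1.0(64.0) + 0.6(172.1) = 64.0 + 103.3 = 167.3
4) 1.0(64.0) = 64.0
The largest value is 170.4 kips from combination 2.

Combination 2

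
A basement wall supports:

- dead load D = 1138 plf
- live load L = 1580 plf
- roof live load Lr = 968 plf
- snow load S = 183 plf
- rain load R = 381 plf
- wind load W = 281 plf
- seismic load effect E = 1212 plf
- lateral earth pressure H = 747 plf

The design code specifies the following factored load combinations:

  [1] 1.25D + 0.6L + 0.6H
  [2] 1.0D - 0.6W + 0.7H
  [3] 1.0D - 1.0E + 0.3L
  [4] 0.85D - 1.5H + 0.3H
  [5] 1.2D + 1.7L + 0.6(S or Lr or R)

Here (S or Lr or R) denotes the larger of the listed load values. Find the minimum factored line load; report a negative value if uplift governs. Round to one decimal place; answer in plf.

70.9 plf

(S or Lr or R) → Lr = 968 plf.
[1] 1.25(1138) + 0.6(1580) + 0.6(747) = 1422.5 + 948.0 + 448.2 = 2818.7
[2] 1.0(1138) - 0.6(281) + 0.7(747) = 1138.0 - 168.6 + 522.9 = 1492.3
[3] 1.0(1138) - 1.0(1212) + 0.3(1580) = 1138.0 - 1212.0 + 474.0 = 400.0
[4] 0.85(1138) - 1.5(747) + 0.3(747) = 967.3 - 1120.5 + 224.1 = 70.9
[5] 1.2(1138) + 1.7(1580) + 0.6(968) = 1365.6 + 2686.0 + 580.8 = 4632.4
Combination 4 gives the minimum: 70.9 plf.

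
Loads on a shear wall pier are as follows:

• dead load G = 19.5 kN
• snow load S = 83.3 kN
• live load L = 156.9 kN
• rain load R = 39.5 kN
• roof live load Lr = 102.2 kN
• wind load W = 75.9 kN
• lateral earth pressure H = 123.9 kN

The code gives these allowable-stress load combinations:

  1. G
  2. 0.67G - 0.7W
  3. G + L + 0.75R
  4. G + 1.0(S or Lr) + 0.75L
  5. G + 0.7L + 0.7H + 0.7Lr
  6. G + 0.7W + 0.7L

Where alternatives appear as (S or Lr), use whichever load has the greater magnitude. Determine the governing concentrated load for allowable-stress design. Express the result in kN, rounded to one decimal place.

(S or Lr) → Lr = 102.2 kN.
1. 1.0(19.5) = 19.5
2. 0.67(19.5) - 0.7(75.9) = -40.1
3. 1.0(19.5) + 1.0(156.9) + 0.75(39.5) = 19.5 + 156.9 + 29.6 = 206.0
4. 1.0(19.5) + 1.0(102.2) + 0.75(156.9) = 19.5 + 102.2 + 117.7 = 239.4
5. 1.0(19.5) + 0.7(156.9) + 0.7(123.9) + 0.7(102.2) = 287.6
6. 1.0(19.5) + 0.7(75.9) + 0.7(156.9) = 182.5
Combination 5 governs: P = 287.6 kN.

287.6 kN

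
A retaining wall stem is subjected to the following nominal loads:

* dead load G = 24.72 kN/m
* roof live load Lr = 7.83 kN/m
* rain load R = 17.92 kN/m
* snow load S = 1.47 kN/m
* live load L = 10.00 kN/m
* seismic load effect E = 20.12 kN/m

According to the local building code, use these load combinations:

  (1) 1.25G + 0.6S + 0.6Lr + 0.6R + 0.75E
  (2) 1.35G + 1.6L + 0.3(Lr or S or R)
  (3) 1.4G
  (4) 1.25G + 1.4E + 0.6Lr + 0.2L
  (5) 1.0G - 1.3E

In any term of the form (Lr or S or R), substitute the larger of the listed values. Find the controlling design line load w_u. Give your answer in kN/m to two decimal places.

65.77 kN/m

(Lr or S or R) → R = 17.92 kN/m.
(1) 1.25(24.72) + 0.6(1.47) + 0.6(7.83) + 0.6(17.92) + 0.75(20.12) = 30.90 + 0.88 + 4.70 + 10.75 + 15.09 = 62.32
(2) 1.35(24.72) + 1.6(10.00) + 0.3(17.92) = 33.37 + 16.00 + 5.38 = 54.75
(3) 1.4(24.72) = 34.61
(4) 1.25(24.72) + 1.4(20.12) + 0.6(7.83) + 0.2(10.00) = 30.90 + 28.17 + 4.70 + 2.00 = 65.77
(5) 1.0(24.72) - 1.3(20.12) = 24.72 - 26.16 = -1.44
Maximum is from combination 4.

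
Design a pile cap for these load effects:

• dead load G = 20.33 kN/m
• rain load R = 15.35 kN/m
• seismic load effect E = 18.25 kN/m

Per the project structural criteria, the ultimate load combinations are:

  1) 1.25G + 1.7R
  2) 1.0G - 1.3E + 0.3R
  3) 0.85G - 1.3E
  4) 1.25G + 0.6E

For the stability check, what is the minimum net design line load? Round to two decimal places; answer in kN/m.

-6.44 kN/m

1) 1.25(20.33) + 1.7(15.35) = 25.41 + 26.10 = 51.51
2) 1.0(20.33) - 1.3(18.25) + 0.3(15.35) = 20.33 - 23.73 + 4.61 = 1.21
3) 0.85(20.33) - 1.3(18.25) = -6.44
4) 1.25(20.33) + 0.6(18.25) = 25.41 + 10.95 = 36.36
Combination 3 gives the minimum: -6.44 kN/m.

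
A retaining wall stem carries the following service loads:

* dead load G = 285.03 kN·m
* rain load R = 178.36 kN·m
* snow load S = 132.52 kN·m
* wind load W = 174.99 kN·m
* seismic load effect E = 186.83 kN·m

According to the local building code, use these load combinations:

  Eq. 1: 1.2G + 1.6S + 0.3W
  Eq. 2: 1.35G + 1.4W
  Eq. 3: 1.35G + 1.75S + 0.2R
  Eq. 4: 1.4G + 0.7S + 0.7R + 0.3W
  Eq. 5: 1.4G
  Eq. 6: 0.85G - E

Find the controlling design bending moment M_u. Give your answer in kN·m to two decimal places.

669.16 kN·m

Eq. 1: 1.2(285.03) + 1.6(132.52) + 0.3(174.99) = 606.57
Eq. 2: 1.35(285.03) + 1.4(174.99) = 629.78
Eq. 3: 1.35(285.03) + 1.75(132.52) + 0.2(178.36) = 652.37
Eq. 4: 1.4(285.03) + 0.7(132.52) + 0.7(178.36) + 0.3(174.99) = 669.16
Eq. 5: 1.4(285.03) = 399.04
Eq. 6: 0.85(285.03) - 1.0(186.83) = 55.45
Maximum is from combination 4.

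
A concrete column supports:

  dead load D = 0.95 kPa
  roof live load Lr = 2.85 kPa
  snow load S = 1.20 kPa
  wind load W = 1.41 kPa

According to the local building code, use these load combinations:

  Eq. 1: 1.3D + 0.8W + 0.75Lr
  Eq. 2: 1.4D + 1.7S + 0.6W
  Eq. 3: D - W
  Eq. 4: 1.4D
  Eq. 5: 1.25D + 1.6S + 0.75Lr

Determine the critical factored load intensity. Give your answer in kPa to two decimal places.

Eq. 1: 1.3(0.95) + 0.8(1.41) + 0.75(2.85) = 4.50
Eq. 2: 1.4(0.95) + 1.7(1.20) + 0.6(1.41) = 1.33 + 2.04 + 0.85 = 4.22
Eq. 3: 1.0(0.95) - 1.0(1.41) = 0.95 - 1.41 = -0.46
Eq. 4: 1.4(0.95) = 1.33
Eq. 5: 1.25(0.95) + 1.6(1.20) + 0.75(2.85) = 1.19 + 1.92 + 2.14 = 5.25
Combination 5 governs: q_u = 5.25 kPa.

5.25 kPa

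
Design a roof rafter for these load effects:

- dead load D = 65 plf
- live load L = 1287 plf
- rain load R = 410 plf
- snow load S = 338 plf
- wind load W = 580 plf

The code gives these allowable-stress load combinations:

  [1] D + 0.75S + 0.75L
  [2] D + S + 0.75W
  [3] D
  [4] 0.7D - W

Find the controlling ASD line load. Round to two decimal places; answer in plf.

[1] 1.0(65) + 0.75(338) + 0.75(1287) = 1283.75
[2] 1.0(65) + 1.0(338) + 0.75(580) = 838.00
[3] 1.0(65) = 65.00
[4] 0.7(65) - 1.0(580) = -534.50
The controlling combination is 1, giving 1283.75 plf.

1283.75 plf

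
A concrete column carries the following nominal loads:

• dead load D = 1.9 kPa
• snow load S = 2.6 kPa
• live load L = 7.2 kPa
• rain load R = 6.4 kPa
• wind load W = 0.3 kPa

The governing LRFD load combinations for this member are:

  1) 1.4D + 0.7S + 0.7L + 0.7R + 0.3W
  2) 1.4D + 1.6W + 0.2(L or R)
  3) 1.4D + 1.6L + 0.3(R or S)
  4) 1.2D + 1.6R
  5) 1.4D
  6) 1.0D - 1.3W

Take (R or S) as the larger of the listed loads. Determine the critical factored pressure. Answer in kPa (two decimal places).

(L or R) → L = 7.2 kPa; (R or S) → R = 6.4 kPa.
1) 1.4(1.9) + 0.7(2.6) + 0.7(7.2) + 0.7(6.4) + 0.3(0.3) = 14.09
2) 1.4(1.9) + 1.6(0.3) + 0.2(7.2) = 4.58
3) 1.4(1.9) + 1.6(7.2) + 0.3(6.4) = 16.10
4) 1.2(1.9) + 1.6(6.4) = 12.52
5) 1.4(1.9) = 2.66
6) 1.0(1.9) - 1.3(0.3) = 1.51
Maximum is from combination 3.

16.10 kPa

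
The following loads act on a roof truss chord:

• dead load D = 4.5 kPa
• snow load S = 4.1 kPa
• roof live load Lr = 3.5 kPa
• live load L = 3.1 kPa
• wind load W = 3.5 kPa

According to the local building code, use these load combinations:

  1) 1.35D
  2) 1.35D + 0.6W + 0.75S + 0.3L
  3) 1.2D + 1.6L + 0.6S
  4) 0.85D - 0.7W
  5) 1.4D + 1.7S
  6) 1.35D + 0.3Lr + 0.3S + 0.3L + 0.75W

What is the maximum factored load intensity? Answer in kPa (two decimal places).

13.27 kPa

1) 1.35(4.5) = 6.08
2) 1.35(4.5) + 0.6(3.5) + 0.75(4.1) + 0.3(3.1) = 12.18
3) 1.2(4.5) + 1.6(3.1) + 0.6(4.1) = 12.82
4) 0.85(4.5) - 0.7(3.5) = 1.38
5) 1.4(4.5) + 1.7(4.1) = 13.27
6) 1.35(4.5) + 0.3(3.5) + 0.3(4.1) + 0.3(3.1) + 0.75(3.5) = 11.91
Maximum is from combination 5.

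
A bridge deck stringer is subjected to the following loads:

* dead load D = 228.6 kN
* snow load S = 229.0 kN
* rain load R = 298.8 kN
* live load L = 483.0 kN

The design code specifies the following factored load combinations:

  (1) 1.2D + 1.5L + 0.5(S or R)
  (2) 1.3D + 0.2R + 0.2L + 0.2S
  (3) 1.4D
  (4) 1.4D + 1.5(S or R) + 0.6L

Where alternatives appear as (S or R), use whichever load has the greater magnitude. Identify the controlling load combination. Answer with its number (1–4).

Combination 1

(S or R) → R = 298.8 kN.
(1) 1.2(228.6) + 1.5(483.0) + 0.5(298.8) = 274.32 + 724.50 + 149.40 = 1148.22
(2) 1.3(228.6) + 0.2(298.8) + 0.2(483.0) + 0.2(229.0) = 297.18 + 59.76 + 96.60 + 45.80 = 499.34
(3) 1.4(228.6) = 320.04
(4) 1.4(228.6) + 1.5(298.8) + 0.6(483.0) = 320.04 + 448.20 + 289.80 = 1058.04
The largest value is 1148.22 kN from combination 1.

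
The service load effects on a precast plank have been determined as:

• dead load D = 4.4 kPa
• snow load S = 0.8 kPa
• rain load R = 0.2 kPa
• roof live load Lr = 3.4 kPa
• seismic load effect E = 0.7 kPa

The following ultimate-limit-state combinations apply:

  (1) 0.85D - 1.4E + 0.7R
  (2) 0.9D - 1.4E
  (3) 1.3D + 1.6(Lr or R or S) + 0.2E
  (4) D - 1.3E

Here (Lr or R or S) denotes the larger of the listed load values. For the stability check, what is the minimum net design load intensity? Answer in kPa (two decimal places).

(Lr or R or S) → Lr = 3.4 kPa.
(1) 0.85(4.4) - 1.4(0.7) + 0.7(0.2) = 3.74 - 0.98 + 0.14 = 2.90
(2) 0.9(4.4) - 1.4(0.7) = 3.96 - 0.98 = 2.98
(3) 1.3(4.4) + 1.6(3.4) + 0.2(0.7) = 5.72 + 5.44 + 0.14 = 11.30
(4) 1.0(4.4) - 1.3(0.7) = 4.40 - 0.91 = 3.49
Combination 1 gives the minimum: 2.90 kPa.

2.90 kPa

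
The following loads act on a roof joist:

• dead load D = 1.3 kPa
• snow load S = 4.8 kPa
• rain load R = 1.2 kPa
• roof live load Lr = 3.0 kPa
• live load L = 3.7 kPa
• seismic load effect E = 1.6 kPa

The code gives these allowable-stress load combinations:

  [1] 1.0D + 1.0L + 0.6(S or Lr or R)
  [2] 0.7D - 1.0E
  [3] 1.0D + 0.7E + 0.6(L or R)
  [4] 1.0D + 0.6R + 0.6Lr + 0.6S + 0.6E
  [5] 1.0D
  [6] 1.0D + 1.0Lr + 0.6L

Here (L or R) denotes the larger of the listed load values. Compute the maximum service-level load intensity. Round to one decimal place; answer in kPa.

(S or Lr or R) → S = 4.8 kPa; (L or R) → L = 3.7 kPa.
[1] 1.0(1.3) + 1.0(3.7) + 0.6(4.8) = 1.3 + 3.7 + 2.9 = 7.9
[2] 0.7(1.3) - 1.0(1.6) = 0.9 - 1.6 = -0.7
[3] 1.0(1.3) + 0.7(1.6) + 0.6(3.7) = 1.3 + 1.1 + 2.2 = 4.6
[4] 1.0(1.3) + 0.6(1.2) + 0.6(3.0) + 0.6(4.8) + 0.6(1.6) = 1.3 + 0.7 + 1.8 + 2.9 + 1.0 = 7.7
[5] 1.0(1.3) = 1.3
[6] 1.0(1.3) + 1.0(3.0) + 0.6(3.7) = 1.3 + 3.0 + 2.2 = 6.5
The controlling combination is 1, giving 7.9 kPa.

7.9 kPa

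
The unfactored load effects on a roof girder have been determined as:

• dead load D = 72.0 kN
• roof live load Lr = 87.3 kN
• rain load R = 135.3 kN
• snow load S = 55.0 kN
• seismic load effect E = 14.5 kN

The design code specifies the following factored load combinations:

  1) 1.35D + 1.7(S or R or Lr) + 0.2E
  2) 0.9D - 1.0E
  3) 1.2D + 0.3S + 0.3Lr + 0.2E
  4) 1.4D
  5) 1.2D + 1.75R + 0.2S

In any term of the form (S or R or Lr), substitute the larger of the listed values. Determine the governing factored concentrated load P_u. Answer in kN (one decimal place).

(S or R or Lr) → R = 135.3 kN.
1) 1.35(72.0) + 1.7(135.3) + 0.2(14.5) = 97.2 + 230.0 + 2.9 = 330.1
2) 0.9(72.0) - 1.0(14.5) = 64.8 - 14.5 = 50.3
3) 1.2(72.0) + 0.3(55.0) + 0.3(87.3) + 0.2(14.5) = 86.4 + 16.5 + 26.2 + 2.9 = 132.0
4) 1.4(72.0) = 100.8
5) 1.2(72.0) + 1.75(135.3) + 0.2(55.0) = 86.4 + 236.8 + 11.0 = 334.2
The controlling combination is 5, giving 334.2 kN.

334.2 kN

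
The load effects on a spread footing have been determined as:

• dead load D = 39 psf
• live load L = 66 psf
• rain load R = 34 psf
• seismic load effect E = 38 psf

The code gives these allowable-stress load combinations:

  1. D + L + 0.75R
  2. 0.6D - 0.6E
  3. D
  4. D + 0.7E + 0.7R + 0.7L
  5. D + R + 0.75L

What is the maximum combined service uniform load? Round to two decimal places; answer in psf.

135.60 psf

1. 1.0(39) + 1.0(66) + 0.75(34) = 39.00 + 66.00 + 25.50 = 130.50
2. 0.6(39) - 0.6(38) = 23.40 - 22.80 = 0.60
3. 1.0(39) = 39.00
4. 1.0(39) + 0.7(38) + 0.7(34) + 0.7(66) = 39.00 + 26.60 + 23.80 + 46.20 = 135.60
5. 1.0(39) + 1.0(34) + 0.75(66) = 39.00 + 34.00 + 49.50 = 122.50
Maximum is from combination 4.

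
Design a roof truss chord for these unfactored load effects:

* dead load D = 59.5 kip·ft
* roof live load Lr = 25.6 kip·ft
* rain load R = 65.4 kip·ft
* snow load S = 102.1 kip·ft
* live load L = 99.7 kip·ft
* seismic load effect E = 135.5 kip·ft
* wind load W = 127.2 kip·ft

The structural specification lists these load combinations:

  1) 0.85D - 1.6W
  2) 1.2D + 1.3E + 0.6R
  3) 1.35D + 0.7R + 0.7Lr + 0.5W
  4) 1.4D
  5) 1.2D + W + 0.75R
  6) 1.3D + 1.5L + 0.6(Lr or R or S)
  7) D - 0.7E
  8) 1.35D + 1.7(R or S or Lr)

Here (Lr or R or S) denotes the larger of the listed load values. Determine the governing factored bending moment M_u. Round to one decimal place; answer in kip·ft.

(Lr or R or S) → S = 102.1 kip·ft; (R or S or Lr) → S = 102.1 kip·ft.
1) 0.85(59.5) - 1.6(127.2) = -152.9
2) 1.2(59.5) + 1.3(135.5) + 0.6(65.4) = 286.8
3) 1.35(59.5) + 0.7(65.4) + 0.7(25.6) + 0.5(127.2) = 207.6
4) 1.4(59.5) = 83.3
5) 1.2(59.5) + 1.0(127.2) + 0.75(65.4) = 247.7
6) 1.3(59.5) + 1.5(99.7) + 0.6(102.1) = 288.2
7) 1.0(59.5) - 0.7(135.5) = -35.4
8) 1.35(59.5) + 1.7(102.1) = 253.9
Combination 6 governs: M_u = 288.2 kip·ft.

288.2 kip·ft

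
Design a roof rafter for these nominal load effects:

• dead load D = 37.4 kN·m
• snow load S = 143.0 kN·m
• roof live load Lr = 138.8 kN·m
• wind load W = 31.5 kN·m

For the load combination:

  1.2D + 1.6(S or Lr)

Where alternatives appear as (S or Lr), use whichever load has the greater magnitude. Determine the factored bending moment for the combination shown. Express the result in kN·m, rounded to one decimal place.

(S or Lr) → S = 143.0 kN·m.
1.2(37.4) + 1.6(143.0) = 44.9 + 228.8 = 273.7
M_u = 273.7 kN·m.

273.7 kN·m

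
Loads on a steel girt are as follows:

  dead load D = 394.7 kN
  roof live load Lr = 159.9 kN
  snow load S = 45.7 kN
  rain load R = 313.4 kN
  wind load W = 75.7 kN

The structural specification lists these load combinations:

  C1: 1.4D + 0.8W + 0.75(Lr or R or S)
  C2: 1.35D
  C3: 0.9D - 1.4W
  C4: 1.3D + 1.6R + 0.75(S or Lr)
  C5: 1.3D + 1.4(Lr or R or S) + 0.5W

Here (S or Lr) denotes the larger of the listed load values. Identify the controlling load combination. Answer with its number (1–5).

(Lr or R or S) → R = 313.4 kN; (S or Lr) → Lr = 159.9 kN.
C1: 1.4(394.7) + 0.8(75.7) + 0.75(313.4) = 848.19
C2: 1.35(394.7) = 532.85
C3: 0.9(394.7) - 1.4(75.7) = 249.25
C4: 1.3(394.7) + 1.6(313.4) + 0.75(159.9) = 1134.48
C5: 1.3(394.7) + 1.4(313.4) + 0.5(75.7) = 989.72
The largest value is 1134.48 kN from combination 4.

Combination 4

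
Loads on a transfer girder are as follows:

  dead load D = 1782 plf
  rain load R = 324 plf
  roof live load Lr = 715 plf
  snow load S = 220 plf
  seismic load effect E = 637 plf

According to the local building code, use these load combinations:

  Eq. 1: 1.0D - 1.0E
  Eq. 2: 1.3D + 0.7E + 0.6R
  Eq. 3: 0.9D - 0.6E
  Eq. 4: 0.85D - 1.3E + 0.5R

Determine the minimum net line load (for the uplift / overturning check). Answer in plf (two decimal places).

848.60 plf

Eq. 1: 1.0(1782) - 1.0(637) = 1782.00 - 637.00 = 1145.00
Eq. 2: 1.3(1782) + 0.7(637) + 0.6(324) = 2316.60 + 445.90 + 194.40 = 2956.90
Eq. 3: 0.9(1782) - 0.6(637) = 1603.80 - 382.20 = 1221.60
Eq. 4: 0.85(1782) - 1.3(637) + 0.5(324) = 1514.70 - 828.10 + 162.00 = 848.60
Combination 4 gives the minimum: 848.60 plf.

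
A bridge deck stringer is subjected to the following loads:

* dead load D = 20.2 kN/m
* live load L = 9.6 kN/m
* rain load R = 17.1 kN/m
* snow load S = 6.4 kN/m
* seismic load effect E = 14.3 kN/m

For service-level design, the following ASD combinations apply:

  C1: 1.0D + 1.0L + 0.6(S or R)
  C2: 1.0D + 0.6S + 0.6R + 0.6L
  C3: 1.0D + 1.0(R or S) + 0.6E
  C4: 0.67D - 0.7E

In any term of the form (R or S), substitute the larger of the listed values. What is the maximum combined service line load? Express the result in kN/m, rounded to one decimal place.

(S or R) → R = 17.1 kN/m; (R or S) → R = 17.1 kN/m.
C1: 1.0(20.2) + 1.0(9.6) + 0.6(17.1) = 20.2 + 9.6 + 10.3 = 40.1
C2: 1.0(20.2) + 0.6(6.4) + 0.6(17.1) + 0.6(9.6) = 20.2 + 3.8 + 10.3 + 5.8 = 40.1
C3: 1.0(20.2) + 1.0(17.1) + 0.6(14.3) = 20.2 + 17.1 + 8.6 = 45.9
C4: 0.67(20.2) - 0.7(14.3) = 13.5 - 10.0 = 3.5
Maximum is from combination 3.

45.9 kN/m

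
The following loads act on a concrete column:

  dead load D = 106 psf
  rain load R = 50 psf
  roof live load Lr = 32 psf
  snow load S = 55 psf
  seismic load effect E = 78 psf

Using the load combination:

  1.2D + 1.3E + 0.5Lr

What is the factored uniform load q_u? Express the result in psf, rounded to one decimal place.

1.2(106) + 1.3(78) + 0.5(32) = 244.6
q_u = 244.6 psf.

244.6 psf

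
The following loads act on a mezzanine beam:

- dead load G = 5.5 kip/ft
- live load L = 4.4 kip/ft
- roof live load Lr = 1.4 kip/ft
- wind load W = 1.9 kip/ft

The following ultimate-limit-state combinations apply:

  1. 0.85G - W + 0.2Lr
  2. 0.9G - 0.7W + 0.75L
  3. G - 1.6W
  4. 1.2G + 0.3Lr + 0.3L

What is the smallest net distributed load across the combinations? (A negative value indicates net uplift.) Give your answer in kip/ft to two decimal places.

2.46 kip/ft

1. 0.85(5.5) - 1.0(1.9) + 0.2(1.4) = 4.68 - 1.90 + 0.28 = 3.06
2. 0.9(5.5) - 0.7(1.9) + 0.75(4.4) = 4.95 - 1.33 + 3.30 = 6.92
3. 1.0(5.5) - 1.6(1.9) = 5.50 - 3.04 = 2.46
4. 1.2(5.5) + 0.3(1.4) + 0.3(4.4) = 6.60 + 0.42 + 1.32 = 8.34
Combination 3 gives the minimum: 2.46 kip/ft.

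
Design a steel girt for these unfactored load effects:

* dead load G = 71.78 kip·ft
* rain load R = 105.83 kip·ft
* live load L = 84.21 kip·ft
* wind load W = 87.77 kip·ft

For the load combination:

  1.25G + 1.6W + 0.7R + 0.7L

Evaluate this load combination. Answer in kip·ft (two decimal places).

363.19 kip·ft

1.25(71.78) + 1.6(87.77) + 0.7(105.83) + 0.7(84.21) = 89.73 + 140.43 + 74.08 + 58.95 = 363.19
M_u = 363.19 kip·ft.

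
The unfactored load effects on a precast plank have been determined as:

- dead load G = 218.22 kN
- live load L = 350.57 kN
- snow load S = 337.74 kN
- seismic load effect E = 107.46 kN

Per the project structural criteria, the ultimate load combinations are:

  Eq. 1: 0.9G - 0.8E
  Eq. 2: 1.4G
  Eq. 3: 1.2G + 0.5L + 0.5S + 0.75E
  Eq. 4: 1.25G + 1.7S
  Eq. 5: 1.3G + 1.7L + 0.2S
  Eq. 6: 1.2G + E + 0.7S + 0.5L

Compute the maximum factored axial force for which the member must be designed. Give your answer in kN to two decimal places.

Eq. 1: 0.9(218.22) - 0.8(107.46) = 110.43
Eq. 2: 1.4(218.22) = 305.51
Eq. 3: 1.2(218.22) + 0.5(350.57) + 0.5(337.74) + 0.75(107.46) = 686.61
Eq. 4: 1.25(218.22) + 1.7(337.74) = 846.93
Eq. 5: 1.3(218.22) + 1.7(350.57) + 0.2(337.74) = 947.20
Eq. 6: 1.2(218.22) + 1.0(107.46) + 0.7(337.74) + 0.5(350.57) = 781.03
The controlling combination is 5, giving 947.20 kN.

947.20 kN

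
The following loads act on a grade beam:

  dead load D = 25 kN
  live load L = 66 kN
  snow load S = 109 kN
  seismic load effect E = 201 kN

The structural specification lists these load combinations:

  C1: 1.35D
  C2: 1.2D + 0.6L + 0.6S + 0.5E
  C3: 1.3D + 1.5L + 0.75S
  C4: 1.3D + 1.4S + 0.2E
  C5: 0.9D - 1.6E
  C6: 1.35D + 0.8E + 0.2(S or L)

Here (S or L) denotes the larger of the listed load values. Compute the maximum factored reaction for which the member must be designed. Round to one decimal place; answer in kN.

(S or L) → S = 109 kN.
C1: 1.35(25) = 33.8
C2: 1.2(25) + 0.6(66) + 0.6(109) + 0.5(201) = 235.5
C3: 1.3(25) + 1.5(66) + 0.75(109) = 213.3
C4: 1.3(25) + 1.4(109) + 0.2(201) = 225.3
C5: 0.9(25) - 1.6(201) = -299.1
C6: 1.35(25) + 0.8(201) + 0.2(109) = 216.4
Maximum is from combination 2.

235.5 kN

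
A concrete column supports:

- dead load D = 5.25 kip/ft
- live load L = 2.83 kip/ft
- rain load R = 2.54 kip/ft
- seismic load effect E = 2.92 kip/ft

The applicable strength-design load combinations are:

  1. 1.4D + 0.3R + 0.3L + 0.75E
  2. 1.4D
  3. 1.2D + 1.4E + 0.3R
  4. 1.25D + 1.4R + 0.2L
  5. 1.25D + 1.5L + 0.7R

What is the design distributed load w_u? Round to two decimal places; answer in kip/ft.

1. 1.4(5.25) + 0.3(2.54) + 0.3(2.83) + 0.75(2.92) = 7.35 + 0.76 + 0.85 + 2.19 = 11.15
2. 1.4(5.25) = 7.35
3. 1.2(5.25) + 1.4(2.92) + 0.3(2.54) = 6.30 + 4.09 + 0.76 = 11.15
4. 1.25(5.25) + 1.4(2.54) + 0.2(2.83) = 10.68
5. 1.25(5.25) + 1.5(2.83) + 0.7(2.54) = 6.56 + 4.25 + 1.78 = 12.59
The controlling combination is 5, giving 12.59 kip/ft.

12.59 kip/ft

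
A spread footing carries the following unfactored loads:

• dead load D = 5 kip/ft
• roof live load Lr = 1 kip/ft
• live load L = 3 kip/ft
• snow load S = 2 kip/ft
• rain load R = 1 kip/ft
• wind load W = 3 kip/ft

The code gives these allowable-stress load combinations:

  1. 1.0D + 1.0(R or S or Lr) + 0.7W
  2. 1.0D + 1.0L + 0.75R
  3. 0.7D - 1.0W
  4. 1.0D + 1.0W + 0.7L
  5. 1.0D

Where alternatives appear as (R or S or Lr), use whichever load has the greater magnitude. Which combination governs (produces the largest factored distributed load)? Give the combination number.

(R or S or Lr) → S = 2 kip/ft.
1. 1.0(5) + 1.0(2) + 0.7(3) = 5.00 + 2.00 + 2.10 = 9.10
2. 1.0(5) + 1.0(3) + 0.75(1) = 5.00 + 3.00 + 0.75 = 8.75
3. 0.7(5) - 1.0(3) = 3.50 - 3.00 = 0.50
4. 1.0(5) + 1.0(3) + 0.7(3) = 5.00 + 3.00 + 2.10 = 10.10
5. 1.0(5) = 5.00
The largest value is 10.10 kip/ft from combination 4.

Combination 4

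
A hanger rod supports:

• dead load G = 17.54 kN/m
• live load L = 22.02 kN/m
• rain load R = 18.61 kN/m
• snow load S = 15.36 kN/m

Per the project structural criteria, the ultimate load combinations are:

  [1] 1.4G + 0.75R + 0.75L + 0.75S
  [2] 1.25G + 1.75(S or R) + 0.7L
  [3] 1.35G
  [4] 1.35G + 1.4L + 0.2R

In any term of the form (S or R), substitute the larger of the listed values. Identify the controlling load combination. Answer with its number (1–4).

Combination 2

(S or R) → R = 18.61 kN/m.
[1] 1.4(17.54) + 0.75(18.61) + 0.75(22.02) + 0.75(15.36) = 66.55
[2] 1.25(17.54) + 1.75(18.61) + 0.7(22.02) = 21.93 + 32.57 + 15.41 = 69.91
[3] 1.35(17.54) = 23.68
[4] 1.35(17.54) + 1.4(22.02) + 0.2(18.61) = 23.68 + 30.83 + 3.72 = 58.23
The largest value is 69.91 kN/m from combination 2.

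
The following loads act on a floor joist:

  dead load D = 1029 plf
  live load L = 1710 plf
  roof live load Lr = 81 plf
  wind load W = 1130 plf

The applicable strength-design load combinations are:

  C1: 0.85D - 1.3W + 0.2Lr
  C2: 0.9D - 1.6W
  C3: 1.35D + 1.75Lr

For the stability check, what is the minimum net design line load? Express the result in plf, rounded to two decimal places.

-881.90 plf

C1: 0.85(1029) - 1.3(1130) + 0.2(81) = 874.65 - 1469.00 + 16.20 = -578.15
C2: 0.9(1029) - 1.6(1130) = 926.10 - 1808.00 = -881.90
C3: 1.35(1029) + 1.75(81) = 1389.15 + 141.75 = 1530.90
Combination 2 gives the minimum: -881.90 plf.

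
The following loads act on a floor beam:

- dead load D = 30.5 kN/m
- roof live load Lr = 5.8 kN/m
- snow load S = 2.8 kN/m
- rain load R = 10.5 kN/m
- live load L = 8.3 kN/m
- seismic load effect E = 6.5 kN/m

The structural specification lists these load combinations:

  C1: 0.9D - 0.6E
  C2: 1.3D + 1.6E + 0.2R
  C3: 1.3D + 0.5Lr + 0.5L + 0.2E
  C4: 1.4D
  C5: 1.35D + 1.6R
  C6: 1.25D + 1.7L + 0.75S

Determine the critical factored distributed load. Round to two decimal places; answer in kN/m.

57.98 kN/m

C1: 0.9(30.5) - 0.6(6.5) = 23.55
C2: 1.3(30.5) + 1.6(6.5) + 0.2(10.5) = 52.15
C3: 1.3(30.5) + 0.5(5.8) + 0.5(8.3) + 0.2(6.5) = 48.00
C4: 1.4(30.5) = 42.70
C5: 1.35(30.5) + 1.6(10.5) = 57.98
C6: 1.25(30.5) + 1.7(8.3) + 0.75(2.8) = 54.34
Maximum is from combination 5.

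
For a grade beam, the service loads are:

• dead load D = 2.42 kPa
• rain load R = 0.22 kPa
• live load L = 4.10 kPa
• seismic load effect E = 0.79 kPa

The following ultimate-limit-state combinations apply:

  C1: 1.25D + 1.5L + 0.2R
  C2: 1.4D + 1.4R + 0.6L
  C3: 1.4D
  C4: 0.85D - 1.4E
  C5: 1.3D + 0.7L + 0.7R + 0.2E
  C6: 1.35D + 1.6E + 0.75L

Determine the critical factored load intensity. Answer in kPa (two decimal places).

9.22 kPa

C1: 1.25(2.42) + 1.5(4.10) + 0.2(0.22) = 3.03 + 6.15 + 0.04 = 9.22
C2: 1.4(2.42) + 1.4(0.22) + 0.6(4.10) = 3.39 + 0.31 + 2.46 = 6.16
C3: 1.4(2.42) = 3.39
C4: 0.85(2.42) - 1.4(0.79) = 2.06 - 1.11 = 0.95
C5: 1.3(2.42) + 0.7(4.10) + 0.7(0.22) + 0.2(0.79) = 3.15 + 2.87 + 0.15 + 0.16 = 6.33
C6: 1.35(2.42) + 1.6(0.79) + 0.75(4.10) = 3.27 + 1.26 + 3.08 = 7.61
Maximum is from combination 1.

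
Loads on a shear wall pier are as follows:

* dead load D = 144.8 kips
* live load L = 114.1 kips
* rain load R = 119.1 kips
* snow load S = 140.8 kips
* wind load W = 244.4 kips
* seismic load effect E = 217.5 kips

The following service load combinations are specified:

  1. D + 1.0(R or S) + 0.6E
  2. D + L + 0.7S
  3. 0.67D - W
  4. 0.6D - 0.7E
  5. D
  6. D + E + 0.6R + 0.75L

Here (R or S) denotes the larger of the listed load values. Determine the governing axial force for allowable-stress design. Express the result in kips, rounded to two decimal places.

519.34 kips

(R or S) → S = 140.8 kips.
1. 1.0(144.8) + 1.0(140.8) + 0.6(217.5) = 144.80 + 140.80 + 130.50 = 416.10
2. 1.0(144.8) + 1.0(114.1) + 0.7(140.8) = 144.80 + 114.10 + 98.56 = 357.46
3. 0.67(144.8) - 1.0(244.4) = 97.02 - 244.40 = -147.38
4. 0.6(144.8) - 0.7(217.5) = 86.88 - 152.25 = -65.37
5. 1.0(144.8) = 144.80
6. 1.0(144.8) + 1.0(217.5) + 0.6(119.1) + 0.75(114.1) = 144.80 + 217.50 + 71.46 + 85.58 = 519.34
The controlling combination is 6, giving 519.34 kips.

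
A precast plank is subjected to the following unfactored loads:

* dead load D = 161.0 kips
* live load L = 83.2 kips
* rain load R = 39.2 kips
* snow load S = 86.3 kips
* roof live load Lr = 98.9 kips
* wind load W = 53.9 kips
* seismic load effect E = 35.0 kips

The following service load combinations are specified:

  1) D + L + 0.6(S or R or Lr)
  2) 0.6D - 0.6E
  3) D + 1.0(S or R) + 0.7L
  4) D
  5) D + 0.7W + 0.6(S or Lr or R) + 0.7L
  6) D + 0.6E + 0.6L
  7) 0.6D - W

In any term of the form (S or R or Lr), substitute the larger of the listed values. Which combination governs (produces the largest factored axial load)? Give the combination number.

Combination 5

(S or R or Lr) → Lr = 98.9 kips; (S or R) → S = 86.3 kips; (S or Lr or R) → Lr = 98.9 kips.
1) 1.0(161.0) + 1.0(83.2) + 0.6(98.9) = 303.54
2) 0.6(161.0) - 0.6(35.0) = 75.60
3) 1.0(161.0) + 1.0(86.3) + 0.7(83.2) = 305.54
4) 1.0(161.0) = 161.00
5) 1.0(161.0) + 0.7(53.9) + 0.6(98.9) + 0.7(83.2) = 316.31
6) 1.0(161.0) + 0.6(35.0) + 0.6(83.2) = 231.92
7) 0.6(161.0) - 1.0(53.9) = 42.70
The largest value is 316.31 kips from combination 5.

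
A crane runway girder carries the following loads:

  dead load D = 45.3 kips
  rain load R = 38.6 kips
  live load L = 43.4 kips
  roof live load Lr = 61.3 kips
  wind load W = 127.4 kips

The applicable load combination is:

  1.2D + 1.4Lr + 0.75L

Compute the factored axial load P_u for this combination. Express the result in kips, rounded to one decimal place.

172.7 kips

1.2(45.3) + 1.4(61.3) + 0.75(43.4) = 172.7
P_u = 172.7 kips.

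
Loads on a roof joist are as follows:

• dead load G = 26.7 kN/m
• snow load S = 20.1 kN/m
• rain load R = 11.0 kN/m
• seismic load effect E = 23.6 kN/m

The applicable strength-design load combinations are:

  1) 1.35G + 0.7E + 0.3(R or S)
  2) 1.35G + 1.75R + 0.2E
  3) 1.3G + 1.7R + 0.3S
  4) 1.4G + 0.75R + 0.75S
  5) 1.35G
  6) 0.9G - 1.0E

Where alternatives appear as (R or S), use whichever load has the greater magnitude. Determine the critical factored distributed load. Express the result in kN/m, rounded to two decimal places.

(R or S) → S = 20.1 kN/m.
1) 1.35(26.7) + 0.7(23.6) + 0.3(20.1) = 58.60
2) 1.35(26.7) + 1.75(11.0) + 0.2(23.6) = 60.02
3) 1.3(26.7) + 1.7(11.0) + 0.3(20.1) = 59.44
4) 1.4(26.7) + 0.75(11.0) + 0.75(20.1) = 60.71
5) 1.35(26.7) = 36.05
6) 0.9(26.7) - 1.0(23.6) = 0.43
The controlling combination is 4, giving 60.71 kN/m.

60.71 kN/m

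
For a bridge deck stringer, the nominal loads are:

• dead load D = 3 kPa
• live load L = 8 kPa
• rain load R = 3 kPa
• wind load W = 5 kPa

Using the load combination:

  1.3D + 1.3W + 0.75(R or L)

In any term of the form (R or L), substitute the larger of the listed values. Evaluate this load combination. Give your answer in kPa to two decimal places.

16.40 kPa

(R or L) → L = 8 kPa.
1.3(3) + 1.3(5) + 0.75(8) = 3.90 + 6.50 + 6.00 = 16.40
p_u = 16.40 kPa.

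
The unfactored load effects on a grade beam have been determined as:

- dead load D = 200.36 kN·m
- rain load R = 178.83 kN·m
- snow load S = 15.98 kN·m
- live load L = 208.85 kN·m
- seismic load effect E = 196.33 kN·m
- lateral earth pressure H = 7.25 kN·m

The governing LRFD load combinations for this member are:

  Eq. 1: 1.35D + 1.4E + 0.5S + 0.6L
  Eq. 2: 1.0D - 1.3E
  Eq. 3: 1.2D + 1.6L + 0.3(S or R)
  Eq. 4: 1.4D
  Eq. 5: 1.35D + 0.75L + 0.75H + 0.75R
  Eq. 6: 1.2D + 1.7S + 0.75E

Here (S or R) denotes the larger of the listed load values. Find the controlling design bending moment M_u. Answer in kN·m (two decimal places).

678.65 kN·m

(S or R) → R = 178.83 kN·m.
Eq. 1: 1.35(200.36) + 1.4(196.33) + 0.5(15.98) + 0.6(208.85) = 270.49 + 274.86 + 7.99 + 125.31 = 678.65
Eq. 2: 1.0(200.36) - 1.3(196.33) = 200.36 - 255.23 = -54.87
Eq. 3: 1.2(200.36) + 1.6(208.85) + 0.3(178.83) = 240.43 + 334.16 + 53.65 = 628.24
Eq. 4: 1.4(200.36) = 280.50
Eq. 5: 1.35(200.36) + 0.75(208.85) + 0.75(7.25) + 0.75(178.83) = 566.68
Eq. 6: 1.2(200.36) + 1.7(15.98) + 0.75(196.33) = 240.43 + 27.17 + 147.25 = 414.85
Combination 1 governs: M_u = 678.65 kN·m.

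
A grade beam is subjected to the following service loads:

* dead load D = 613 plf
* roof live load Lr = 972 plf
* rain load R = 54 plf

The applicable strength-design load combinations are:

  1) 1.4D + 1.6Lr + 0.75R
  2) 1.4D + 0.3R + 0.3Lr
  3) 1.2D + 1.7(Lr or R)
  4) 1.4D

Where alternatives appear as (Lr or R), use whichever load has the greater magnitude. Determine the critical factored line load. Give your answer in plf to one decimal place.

2453.9 plf

(Lr or R) → Lr = 972 plf.
1) 1.4(613) + 1.6(972) + 0.75(54) = 858.2 + 1555.2 + 40.5 = 2453.9
2) 1.4(613) + 0.3(54) + 0.3(972) = 858.2 + 16.2 + 291.6 = 1166.0
3) 1.2(613) + 1.7(972) = 735.6 + 1652.4 = 2388.0
4) 1.4(613) = 858.2
The controlling combination is 1, giving 2453.9 plf.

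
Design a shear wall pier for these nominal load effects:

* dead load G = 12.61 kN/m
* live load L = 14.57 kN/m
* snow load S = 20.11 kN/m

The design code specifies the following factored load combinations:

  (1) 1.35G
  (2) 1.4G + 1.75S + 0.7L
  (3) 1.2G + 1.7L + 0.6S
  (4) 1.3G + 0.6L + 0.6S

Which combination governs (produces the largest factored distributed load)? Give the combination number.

Combination 2

(1) 1.35(12.61) = 17.02
(2) 1.4(12.61) + 1.75(20.11) + 0.7(14.57) = 63.05
(3) 1.2(12.61) + 1.7(14.57) + 0.6(20.11) = 15.13 + 24.77 + 12.07 = 51.97
(4) 1.3(12.61) + 0.6(14.57) + 0.6(20.11) = 16.39 + 8.74 + 12.07 = 37.20
The largest value is 63.05 kN/m from combination 2.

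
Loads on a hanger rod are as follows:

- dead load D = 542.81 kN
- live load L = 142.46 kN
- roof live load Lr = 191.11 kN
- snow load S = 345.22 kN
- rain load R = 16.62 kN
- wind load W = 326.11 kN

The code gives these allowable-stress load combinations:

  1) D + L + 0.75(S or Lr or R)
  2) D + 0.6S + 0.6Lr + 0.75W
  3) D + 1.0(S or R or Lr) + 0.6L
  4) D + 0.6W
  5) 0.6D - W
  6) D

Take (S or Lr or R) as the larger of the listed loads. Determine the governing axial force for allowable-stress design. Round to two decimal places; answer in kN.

(S or Lr or R) → S = 345.22 kN; (S or R or Lr) → S = 345.22 kN.
1) 1.0(542.81) + 1.0(142.46) + 0.75(345.22) = 542.81 + 142.46 + 258.92 = 944.19
2) 1.0(542.81) + 0.6(345.22) + 0.6(191.11) + 0.75(326.11) = 542.81 + 207.13 + 114.67 + 244.58 = 1109.19
3) 1.0(542.81) + 1.0(345.22) + 0.6(142.46) = 542.81 + 345.22 + 85.48 = 973.51
4) 1.0(542.81) + 0.6(326.11) = 542.81 + 195.67 = 738.48
5) 0.6(542.81) - 1.0(326.11) = 325.69 - 326.11 = -0.42
6) 1.0(542.81) = 542.81
Maximum is from combination 2.

1109.19 kN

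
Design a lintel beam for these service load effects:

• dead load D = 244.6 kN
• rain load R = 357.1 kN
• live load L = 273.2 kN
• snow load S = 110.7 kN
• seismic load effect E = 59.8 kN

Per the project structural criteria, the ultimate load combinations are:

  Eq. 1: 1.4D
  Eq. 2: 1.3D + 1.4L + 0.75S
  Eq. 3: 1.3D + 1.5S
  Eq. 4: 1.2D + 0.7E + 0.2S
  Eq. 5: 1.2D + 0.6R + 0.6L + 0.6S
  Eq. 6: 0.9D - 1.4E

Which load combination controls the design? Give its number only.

Eq. 1: 1.4(244.6) = 342.44
Eq. 2: 1.3(244.6) + 1.4(273.2) + 0.75(110.7) = 317.98 + 382.48 + 83.03 = 783.49
Eq. 3: 1.3(244.6) + 1.5(110.7) = 317.98 + 166.05 = 484.03
Eq. 4: 1.2(244.6) + 0.7(59.8) + 0.2(110.7) = 293.52 + 41.86 + 22.14 = 357.52
Eq. 5: 1.2(244.6) + 0.6(357.1) + 0.6(273.2) + 0.6(110.7) = 293.52 + 214.26 + 163.92 + 66.42 = 738.12
Eq. 6: 0.9(244.6) - 1.4(59.8) = 220.14 - 83.72 = 136.42
The largest value is 783.49 kN from combination 2.

Combination 2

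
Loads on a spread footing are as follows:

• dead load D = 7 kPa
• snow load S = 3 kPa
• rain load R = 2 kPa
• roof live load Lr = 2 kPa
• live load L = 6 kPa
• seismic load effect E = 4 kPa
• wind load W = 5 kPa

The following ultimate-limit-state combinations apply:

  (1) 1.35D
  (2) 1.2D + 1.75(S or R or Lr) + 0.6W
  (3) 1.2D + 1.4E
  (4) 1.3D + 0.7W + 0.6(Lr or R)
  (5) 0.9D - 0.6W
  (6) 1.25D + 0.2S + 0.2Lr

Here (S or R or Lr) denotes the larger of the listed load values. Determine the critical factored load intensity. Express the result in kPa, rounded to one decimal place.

16.7 kPa

(S or R or Lr) → S = 3 kPa; (Lr or R) → Lr = 2 kPa.
(1) 1.35(7) = 9.5
(2) 1.2(7) + 1.75(3) + 0.6(5) = 16.7
(3) 1.2(7) + 1.4(4) = 14.0
(4) 1.3(7) + 0.7(5) + 0.6(2) = 13.8
(5) 0.9(7) - 0.6(5) = 3.3
(6) 1.25(7) + 0.2(3) + 0.2(2) = 9.8
The controlling combination is 2, giving 16.7 kPa.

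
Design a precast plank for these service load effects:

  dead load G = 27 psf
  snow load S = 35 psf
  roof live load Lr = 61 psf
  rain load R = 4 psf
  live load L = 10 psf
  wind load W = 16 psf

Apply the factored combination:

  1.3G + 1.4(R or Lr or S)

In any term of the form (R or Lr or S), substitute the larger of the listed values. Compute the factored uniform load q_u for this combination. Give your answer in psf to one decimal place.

(R or Lr or S) → Lr = 61 psf.
1.3(27) + 1.4(61) = 120.5
q_u = 120.5 psf.

120.5 psf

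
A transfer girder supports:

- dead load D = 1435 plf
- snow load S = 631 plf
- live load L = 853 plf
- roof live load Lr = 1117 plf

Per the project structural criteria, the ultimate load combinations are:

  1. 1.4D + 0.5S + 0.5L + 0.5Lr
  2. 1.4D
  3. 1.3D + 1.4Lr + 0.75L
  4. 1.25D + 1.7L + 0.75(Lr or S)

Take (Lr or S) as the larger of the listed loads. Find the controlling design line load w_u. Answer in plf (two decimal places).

(Lr or S) → Lr = 1117 plf.
1. 1.4(1435) + 0.5(631) + 0.5(853) + 0.5(1117) = 2009.00 + 315.50 + 426.50 + 558.50 = 3309.50
2. 1.4(1435) = 2009.00
3. 1.3(1435) + 1.4(1117) + 0.75(853) = 1865.50 + 1563.80 + 639.75 = 4069.05
4. 1.25(1435) + 1.7(853) + 0.75(1117) = 1793.75 + 1450.10 + 837.75 = 4081.60
Combination 4 governs: w_u = 4081.60 plf.

4081.60 plf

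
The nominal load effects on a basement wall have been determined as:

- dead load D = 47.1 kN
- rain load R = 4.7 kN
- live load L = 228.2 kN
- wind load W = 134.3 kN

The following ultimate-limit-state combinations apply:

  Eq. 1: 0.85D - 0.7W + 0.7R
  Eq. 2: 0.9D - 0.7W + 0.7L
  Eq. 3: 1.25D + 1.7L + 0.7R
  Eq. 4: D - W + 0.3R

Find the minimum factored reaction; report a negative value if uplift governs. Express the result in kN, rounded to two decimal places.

-85.79 kN

Eq. 1: 0.85(47.1) - 0.7(134.3) + 0.7(4.7) = -50.69
Eq. 2: 0.9(47.1) - 0.7(134.3) + 0.7(228.2) = 42.39 - 94.01 + 159.74 = 108.12
Eq. 3: 1.25(47.1) + 1.7(228.2) + 0.7(4.7) = 58.88 + 387.94 + 3.29 = 450.11
Eq. 4: 1.0(47.1) - 1.0(134.3) + 0.3(4.7) = 47.10 - 134.30 + 1.41 = -85.79
Combination 4 gives the minimum: -85.79 kN.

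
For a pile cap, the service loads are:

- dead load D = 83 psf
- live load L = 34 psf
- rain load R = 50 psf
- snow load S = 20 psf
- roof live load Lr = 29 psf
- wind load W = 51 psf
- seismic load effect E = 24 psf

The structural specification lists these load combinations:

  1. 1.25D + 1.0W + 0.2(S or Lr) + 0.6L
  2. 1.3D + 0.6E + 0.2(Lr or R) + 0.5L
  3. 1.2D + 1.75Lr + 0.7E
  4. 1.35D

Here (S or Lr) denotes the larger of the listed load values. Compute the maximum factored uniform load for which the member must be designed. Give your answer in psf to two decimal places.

(S or Lr) → Lr = 29 psf; (Lr or R) → R = 50 psf.
1. 1.25(83) + 1.0(51) + 0.2(29) + 0.6(34) = 180.95
2. 1.3(83) + 0.6(24) + 0.2(50) + 0.5(34) = 149.30
3. 1.2(83) + 1.75(29) + 0.7(24) = 167.15
4. 1.35(83) = 112.05
Combination 1 governs: q_u = 180.95 psf.

180.95 psf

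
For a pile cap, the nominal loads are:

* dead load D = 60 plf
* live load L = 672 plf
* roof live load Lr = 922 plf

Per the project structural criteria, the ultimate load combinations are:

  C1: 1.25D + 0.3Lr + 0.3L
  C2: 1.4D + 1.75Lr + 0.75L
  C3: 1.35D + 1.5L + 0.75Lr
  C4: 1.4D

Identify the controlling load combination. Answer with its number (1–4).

Combination 2

C1: 1.25(60) + 0.3(922) + 0.3(672) = 553.2
C2: 1.4(60) + 1.75(922) + 0.75(672) = 2201.5
C3: 1.35(60) + 1.5(672) + 0.75(922) = 1780.5
C4: 1.4(60) = 84.0
The largest value is 2201.5 plf from combination 2.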